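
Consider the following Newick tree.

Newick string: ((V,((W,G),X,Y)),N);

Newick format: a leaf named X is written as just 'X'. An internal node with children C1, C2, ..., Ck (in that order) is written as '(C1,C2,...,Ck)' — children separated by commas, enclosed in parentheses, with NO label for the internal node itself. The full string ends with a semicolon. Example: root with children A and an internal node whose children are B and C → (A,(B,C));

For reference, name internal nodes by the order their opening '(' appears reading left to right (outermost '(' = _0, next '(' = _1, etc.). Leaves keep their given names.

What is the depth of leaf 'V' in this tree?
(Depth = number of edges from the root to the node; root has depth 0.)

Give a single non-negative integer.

Newick: ((V,((W,G),X,Y)),N);
Naming internals by '(' encounter order: outermost '(' = _0, next = _1, ...
Query node: V
Path from root: _0 -> _1 -> V
Depth of V: 2 (number of edges from root)

Answer: 2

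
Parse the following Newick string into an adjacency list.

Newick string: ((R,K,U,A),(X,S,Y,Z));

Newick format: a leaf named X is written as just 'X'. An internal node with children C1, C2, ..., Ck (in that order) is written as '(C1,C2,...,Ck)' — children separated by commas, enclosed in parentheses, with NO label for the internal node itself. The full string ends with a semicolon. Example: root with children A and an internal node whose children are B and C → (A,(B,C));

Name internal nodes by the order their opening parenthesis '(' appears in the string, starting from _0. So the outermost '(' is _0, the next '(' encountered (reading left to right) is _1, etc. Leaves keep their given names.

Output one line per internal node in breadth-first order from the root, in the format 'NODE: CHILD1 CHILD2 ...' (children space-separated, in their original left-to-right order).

Input: ((R,K,U,A),(X,S,Y,Z));
Scanning left-to-right, naming '(' by encounter order:
  pos 0: '(' -> open internal node _0 (depth 1)
  pos 1: '(' -> open internal node _1 (depth 2)
  pos 9: ')' -> close internal node _1 (now at depth 1)
  pos 11: '(' -> open internal node _2 (depth 2)
  pos 19: ')' -> close internal node _2 (now at depth 1)
  pos 20: ')' -> close internal node _0 (now at depth 0)
Total internal nodes: 3
BFS adjacency from root:
  _0: _1 _2
  _1: R K U A
  _2: X S Y Z

Answer: _0: _1 _2
_1: R K U A
_2: X S Y Z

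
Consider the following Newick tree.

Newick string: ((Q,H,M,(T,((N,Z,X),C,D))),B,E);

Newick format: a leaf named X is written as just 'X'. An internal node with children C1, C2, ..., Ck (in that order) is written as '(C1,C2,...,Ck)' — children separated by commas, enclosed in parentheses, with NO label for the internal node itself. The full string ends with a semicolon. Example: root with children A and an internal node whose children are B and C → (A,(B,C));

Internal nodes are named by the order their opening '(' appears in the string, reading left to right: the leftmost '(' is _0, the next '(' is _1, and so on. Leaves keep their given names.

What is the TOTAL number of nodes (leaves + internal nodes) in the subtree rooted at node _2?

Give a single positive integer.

Newick: ((Q,H,M,(T,((N,Z,X),C,D))),B,E);
Locate _2: it is the '(' at position 8 (the 3rd '(' reading left to right).
Query: subtree rooted at _2
_2: subtree_size = 1 + 8
  T: subtree_size = 1 + 0
  _3: subtree_size = 1 + 6
    _4: subtree_size = 1 + 3
      N: subtree_size = 1 + 0
      Z: subtree_size = 1 + 0
      X: subtree_size = 1 + 0
    C: subtree_size = 1 + 0
    D: subtree_size = 1 + 0
Total subtree size of _2: 9

Answer: 9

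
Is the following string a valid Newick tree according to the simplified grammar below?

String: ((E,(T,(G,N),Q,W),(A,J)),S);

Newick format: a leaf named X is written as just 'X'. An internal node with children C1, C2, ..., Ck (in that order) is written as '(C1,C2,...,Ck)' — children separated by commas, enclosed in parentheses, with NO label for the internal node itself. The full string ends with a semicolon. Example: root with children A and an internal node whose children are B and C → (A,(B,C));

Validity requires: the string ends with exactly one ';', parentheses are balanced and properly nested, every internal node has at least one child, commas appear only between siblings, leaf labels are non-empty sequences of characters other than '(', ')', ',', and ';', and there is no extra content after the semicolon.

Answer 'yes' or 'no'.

Input: ((E,(T,(G,N),Q,W),(A,J)),S);
Paren balance: 5 '(' vs 5 ')' OK
Ends with single ';': True
Full parse: OK
Valid: True

Answer: yes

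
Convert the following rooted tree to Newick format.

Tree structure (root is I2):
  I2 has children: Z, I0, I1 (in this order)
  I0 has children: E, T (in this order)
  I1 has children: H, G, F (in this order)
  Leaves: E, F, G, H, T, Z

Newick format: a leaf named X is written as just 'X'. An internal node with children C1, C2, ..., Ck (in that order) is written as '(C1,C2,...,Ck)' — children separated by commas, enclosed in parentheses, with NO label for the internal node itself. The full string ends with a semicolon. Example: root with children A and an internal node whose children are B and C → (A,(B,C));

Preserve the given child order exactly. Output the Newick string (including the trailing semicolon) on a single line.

internal I2 with children ['Z', 'I0', 'I1']
  leaf 'Z' → 'Z'
  internal I0 with children ['E', 'T']
    leaf 'E' → 'E'
    leaf 'T' → 'T'
  → '(E,T)'
  internal I1 with children ['H', 'G', 'F']
    leaf 'H' → 'H'
    leaf 'G' → 'G'
    leaf 'F' → 'F'
  → '(H,G,F)'
→ '(Z,(E,T),(H,G,F))'
Final: (Z,(E,T),(H,G,F));

Answer: (Z,(E,T),(H,G,F));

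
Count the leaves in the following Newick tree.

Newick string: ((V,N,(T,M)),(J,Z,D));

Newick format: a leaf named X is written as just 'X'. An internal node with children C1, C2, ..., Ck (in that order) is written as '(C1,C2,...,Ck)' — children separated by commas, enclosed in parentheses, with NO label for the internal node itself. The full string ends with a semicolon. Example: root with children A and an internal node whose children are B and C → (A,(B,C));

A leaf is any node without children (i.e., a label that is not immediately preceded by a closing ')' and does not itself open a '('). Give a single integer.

Answer: 7

Derivation:
Newick: ((V,N,(T,M)),(J,Z,D));
Scan left-to-right; a leaf is any maximal label run not followed by '(':
  pos 2: leaf 'V' → count = 1
  pos 4: leaf 'N' → count = 2
  pos 7: leaf 'T' → count = 3
  pos 9: leaf 'M' → count = 4
  pos 14: leaf 'J' → count = 5
  pos 16: leaf 'Z' → count = 6
  pos 18: leaf 'D' → count = 7
Total leaves: 7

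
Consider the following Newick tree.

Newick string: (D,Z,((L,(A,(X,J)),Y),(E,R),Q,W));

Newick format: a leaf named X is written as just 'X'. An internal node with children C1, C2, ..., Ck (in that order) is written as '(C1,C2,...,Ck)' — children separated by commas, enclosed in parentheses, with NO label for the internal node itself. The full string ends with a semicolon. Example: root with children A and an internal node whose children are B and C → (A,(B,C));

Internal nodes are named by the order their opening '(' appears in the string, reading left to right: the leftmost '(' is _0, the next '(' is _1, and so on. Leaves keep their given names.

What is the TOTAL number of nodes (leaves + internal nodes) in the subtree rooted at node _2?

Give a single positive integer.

Answer: 8

Derivation:
Newick: (D,Z,((L,(A,(X,J)),Y),(E,R),Q,W));
Locate _2: it is the '(' at position 6 (the 3rd '(' reading left to right).
Query: subtree rooted at _2
_2: subtree_size = 1 + 7
  L: subtree_size = 1 + 0
  _3: subtree_size = 1 + 4
    A: subtree_size = 1 + 0
    _4: subtree_size = 1 + 2
      X: subtree_size = 1 + 0
      J: subtree_size = 1 + 0
  Y: subtree_size = 1 + 0
Total subtree size of _2: 8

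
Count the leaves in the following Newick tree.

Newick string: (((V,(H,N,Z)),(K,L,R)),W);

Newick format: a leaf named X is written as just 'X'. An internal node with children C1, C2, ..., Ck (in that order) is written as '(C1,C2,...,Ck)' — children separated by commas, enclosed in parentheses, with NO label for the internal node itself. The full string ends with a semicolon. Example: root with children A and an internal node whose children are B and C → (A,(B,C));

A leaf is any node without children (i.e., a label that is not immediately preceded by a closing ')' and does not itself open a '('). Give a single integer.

Answer: 8

Derivation:
Newick: (((V,(H,N,Z)),(K,L,R)),W);
Scan left-to-right; a leaf is any maximal label run not followed by '(':
  pos 3: leaf 'V' → count = 1
  pos 6: leaf 'H' → count = 2
  pos 8: leaf 'N' → count = 3
  pos 10: leaf 'Z' → count = 4
  pos 15: leaf 'K' → count = 5
  pos 17: leaf 'L' → count = 6
  pos 19: leaf 'R' → count = 7
  pos 23: leaf 'W' → count = 8
Total leaves: 8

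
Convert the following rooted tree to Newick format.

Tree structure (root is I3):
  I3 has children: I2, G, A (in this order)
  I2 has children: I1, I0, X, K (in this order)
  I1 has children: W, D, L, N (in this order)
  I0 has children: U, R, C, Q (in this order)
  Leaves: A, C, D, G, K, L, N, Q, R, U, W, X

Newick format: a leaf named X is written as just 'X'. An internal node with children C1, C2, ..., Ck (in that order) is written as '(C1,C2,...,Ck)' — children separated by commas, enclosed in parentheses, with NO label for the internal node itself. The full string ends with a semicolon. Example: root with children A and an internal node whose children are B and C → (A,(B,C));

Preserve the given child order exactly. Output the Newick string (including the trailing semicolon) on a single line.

internal I3 with children ['I2', 'G', 'A']
  internal I2 with children ['I1', 'I0', 'X', 'K']
    internal I1 with children ['W', 'D', 'L', 'N']
      leaf 'W' → 'W'
      leaf 'D' → 'D'
      leaf 'L' → 'L'
      leaf 'N' → 'N'
    → '(W,D,L,N)'
    internal I0 with children ['U', 'R', 'C', 'Q']
      leaf 'U' → 'U'
      leaf 'R' → 'R'
      leaf 'C' → 'C'
      leaf 'Q' → 'Q'
    → '(U,R,C,Q)'
    leaf 'X' → 'X'
    leaf 'K' → 'K'
  → '((W,D,L,N),(U,R,C,Q),X,K)'
  leaf 'G' → 'G'
  leaf 'A' → 'A'
→ '(((W,D,L,N),(U,R,C,Q),X,K),G,A)'
Final: (((W,D,L,N),(U,R,C,Q),X,K),G,A);

Answer: (((W,D,L,N),(U,R,C,Q),X,K),G,A);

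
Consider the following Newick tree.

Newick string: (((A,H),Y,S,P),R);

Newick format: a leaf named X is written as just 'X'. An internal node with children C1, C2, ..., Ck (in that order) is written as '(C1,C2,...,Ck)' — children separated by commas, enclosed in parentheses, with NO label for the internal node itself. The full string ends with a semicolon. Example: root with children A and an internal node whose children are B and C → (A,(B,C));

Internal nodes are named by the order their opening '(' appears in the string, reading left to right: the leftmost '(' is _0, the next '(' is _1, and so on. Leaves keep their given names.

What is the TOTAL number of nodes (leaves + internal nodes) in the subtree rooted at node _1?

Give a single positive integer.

Newick: (((A,H),Y,S,P),R);
Locate _1: it is the '(' at position 1 (the 2nd '(' reading left to right).
Query: subtree rooted at _1
_1: subtree_size = 1 + 6
  _2: subtree_size = 1 + 2
    A: subtree_size = 1 + 0
    H: subtree_size = 1 + 0
  Y: subtree_size = 1 + 0
  S: subtree_size = 1 + 0
  P: subtree_size = 1 + 0
Total subtree size of _1: 7

Answer: 7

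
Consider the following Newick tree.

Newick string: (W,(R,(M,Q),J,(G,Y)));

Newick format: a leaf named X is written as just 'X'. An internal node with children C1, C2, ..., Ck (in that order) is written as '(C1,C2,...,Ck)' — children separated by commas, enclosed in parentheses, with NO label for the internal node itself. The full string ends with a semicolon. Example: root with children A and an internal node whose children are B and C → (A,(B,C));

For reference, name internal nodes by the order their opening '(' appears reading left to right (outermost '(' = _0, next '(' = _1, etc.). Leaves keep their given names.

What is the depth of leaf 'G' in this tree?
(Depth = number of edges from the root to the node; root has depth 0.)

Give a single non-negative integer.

Answer: 3

Derivation:
Newick: (W,(R,(M,Q),J,(G,Y)));
Naming internals by '(' encounter order: outermost '(' = _0, next = _1, ...
Query node: G
Path from root: _0 -> _1 -> _3 -> G
Depth of G: 3 (number of edges from root)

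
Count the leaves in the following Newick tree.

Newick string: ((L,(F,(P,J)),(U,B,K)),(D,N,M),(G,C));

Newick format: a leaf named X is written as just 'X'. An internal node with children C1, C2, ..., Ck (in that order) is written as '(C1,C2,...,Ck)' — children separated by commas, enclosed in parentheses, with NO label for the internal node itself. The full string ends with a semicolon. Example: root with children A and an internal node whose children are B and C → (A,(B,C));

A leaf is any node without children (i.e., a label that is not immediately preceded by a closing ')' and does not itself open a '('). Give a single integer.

Answer: 12

Derivation:
Newick: ((L,(F,(P,J)),(U,B,K)),(D,N,M),(G,C));
Scan left-to-right; a leaf is any maximal label run not followed by '(':
  pos 2: leaf 'L' → count = 1
  pos 5: leaf 'F' → count = 2
  pos 8: leaf 'P' → count = 3
  pos 10: leaf 'J' → count = 4
  pos 15: leaf 'U' → count = 5
  pos 17: leaf 'B' → count = 6
  pos 19: leaf 'K' → count = 7
  pos 24: leaf 'D' → count = 8
  pos 26: leaf 'N' → count = 9
  pos 28: leaf 'M' → count = 10
  pos 32: leaf 'G' → count = 11
  pos 34: leaf 'C' → count = 12
Total leaves: 12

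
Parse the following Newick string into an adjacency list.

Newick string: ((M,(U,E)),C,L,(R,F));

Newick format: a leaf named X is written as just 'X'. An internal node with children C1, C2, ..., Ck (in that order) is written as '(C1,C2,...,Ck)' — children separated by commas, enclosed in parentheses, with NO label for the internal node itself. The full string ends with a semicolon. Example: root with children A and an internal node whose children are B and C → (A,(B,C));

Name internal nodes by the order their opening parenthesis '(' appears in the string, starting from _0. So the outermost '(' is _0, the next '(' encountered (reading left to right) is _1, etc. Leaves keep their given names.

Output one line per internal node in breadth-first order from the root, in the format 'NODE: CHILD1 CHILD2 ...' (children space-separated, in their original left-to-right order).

Input: ((M,(U,E)),C,L,(R,F));
Scanning left-to-right, naming '(' by encounter order:
  pos 0: '(' -> open internal node _0 (depth 1)
  pos 1: '(' -> open internal node _1 (depth 2)
  pos 4: '(' -> open internal node _2 (depth 3)
  pos 8: ')' -> close internal node _2 (now at depth 2)
  pos 9: ')' -> close internal node _1 (now at depth 1)
  pos 15: '(' -> open internal node _3 (depth 2)
  pos 19: ')' -> close internal node _3 (now at depth 1)
  pos 20: ')' -> close internal node _0 (now at depth 0)
Total internal nodes: 4
BFS adjacency from root:
  _0: _1 C L _3
  _1: M _2
  _3: R F
  _2: U E

Answer: _0: _1 C L _3
_1: M _2
_3: R F
_2: U E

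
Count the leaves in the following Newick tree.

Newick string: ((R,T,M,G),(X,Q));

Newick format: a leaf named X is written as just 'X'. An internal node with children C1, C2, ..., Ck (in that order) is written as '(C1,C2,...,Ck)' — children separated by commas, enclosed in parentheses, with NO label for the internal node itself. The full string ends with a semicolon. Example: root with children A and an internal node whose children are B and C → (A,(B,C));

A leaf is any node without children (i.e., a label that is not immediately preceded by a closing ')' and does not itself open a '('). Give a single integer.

Answer: 6

Derivation:
Newick: ((R,T,M,G),(X,Q));
Scan left-to-right; a leaf is any maximal label run not followed by '(':
  pos 2: leaf 'R' → count = 1
  pos 4: leaf 'T' → count = 2
  pos 6: leaf 'M' → count = 3
  pos 8: leaf 'G' → count = 4
  pos 12: leaf 'X' → count = 5
  pos 14: leaf 'Q' → count = 6
Total leaves: 6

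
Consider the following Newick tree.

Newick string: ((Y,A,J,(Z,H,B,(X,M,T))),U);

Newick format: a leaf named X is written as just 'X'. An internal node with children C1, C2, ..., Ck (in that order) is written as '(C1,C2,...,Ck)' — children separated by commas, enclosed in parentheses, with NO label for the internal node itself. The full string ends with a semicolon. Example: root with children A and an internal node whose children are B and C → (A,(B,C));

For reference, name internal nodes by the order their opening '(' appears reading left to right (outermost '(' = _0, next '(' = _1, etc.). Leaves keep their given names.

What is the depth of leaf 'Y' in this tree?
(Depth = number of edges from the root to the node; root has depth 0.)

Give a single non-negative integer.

Answer: 2

Derivation:
Newick: ((Y,A,J,(Z,H,B,(X,M,T))),U);
Naming internals by '(' encounter order: outermost '(' = _0, next = _1, ...
Query node: Y
Path from root: _0 -> _1 -> Y
Depth of Y: 2 (number of edges from root)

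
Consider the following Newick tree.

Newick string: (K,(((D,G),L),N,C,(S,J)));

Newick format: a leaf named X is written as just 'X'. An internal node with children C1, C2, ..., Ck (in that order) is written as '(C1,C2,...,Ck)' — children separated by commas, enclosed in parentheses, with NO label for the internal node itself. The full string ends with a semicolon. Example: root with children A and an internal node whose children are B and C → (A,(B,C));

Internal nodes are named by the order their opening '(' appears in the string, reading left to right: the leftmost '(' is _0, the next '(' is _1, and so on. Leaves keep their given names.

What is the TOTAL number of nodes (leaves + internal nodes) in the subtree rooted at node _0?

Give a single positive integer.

Newick: (K,(((D,G),L),N,C,(S,J)));
Locate _0: it is the '(' at position 0 (the 1st '(' reading left to right).
Query: subtree rooted at _0
_0: subtree_size = 1 + 12
  K: subtree_size = 1 + 0
  _1: subtree_size = 1 + 10
    _2: subtree_size = 1 + 4
      _3: subtree_size = 1 + 2
        D: subtree_size = 1 + 0
        G: subtree_size = 1 + 0
      L: subtree_size = 1 + 0
    N: subtree_size = 1 + 0
    C: subtree_size = 1 + 0
    _4: subtree_size = 1 + 2
      S: subtree_size = 1 + 0
      J: subtree_size = 1 + 0
Total subtree size of _0: 13

Answer: 13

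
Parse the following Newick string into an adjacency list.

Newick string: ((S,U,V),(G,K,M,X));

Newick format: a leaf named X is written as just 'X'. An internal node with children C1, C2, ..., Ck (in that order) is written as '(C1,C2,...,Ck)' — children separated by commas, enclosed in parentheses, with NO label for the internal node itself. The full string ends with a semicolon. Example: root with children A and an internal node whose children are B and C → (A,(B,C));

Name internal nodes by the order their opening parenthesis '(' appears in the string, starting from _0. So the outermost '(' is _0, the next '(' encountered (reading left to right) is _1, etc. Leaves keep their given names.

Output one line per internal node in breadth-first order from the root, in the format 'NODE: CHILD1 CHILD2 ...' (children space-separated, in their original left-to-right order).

Answer: _0: _1 _2
_1: S U V
_2: G K M X

Derivation:
Input: ((S,U,V),(G,K,M,X));
Scanning left-to-right, naming '(' by encounter order:
  pos 0: '(' -> open internal node _0 (depth 1)
  pos 1: '(' -> open internal node _1 (depth 2)
  pos 7: ')' -> close internal node _1 (now at depth 1)
  pos 9: '(' -> open internal node _2 (depth 2)
  pos 17: ')' -> close internal node _2 (now at depth 1)
  pos 18: ')' -> close internal node _0 (now at depth 0)
Total internal nodes: 3
BFS adjacency from root:
  _0: _1 _2
  _1: S U V
  _2: G K M X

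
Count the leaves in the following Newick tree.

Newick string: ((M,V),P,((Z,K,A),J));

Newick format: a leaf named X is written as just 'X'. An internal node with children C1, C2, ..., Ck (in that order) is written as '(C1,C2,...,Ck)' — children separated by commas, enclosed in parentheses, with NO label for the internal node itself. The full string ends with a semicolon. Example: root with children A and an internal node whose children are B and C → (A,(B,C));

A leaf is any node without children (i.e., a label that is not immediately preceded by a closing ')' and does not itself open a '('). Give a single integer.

Newick: ((M,V),P,((Z,K,A),J));
Scan left-to-right; a leaf is any maximal label run not followed by '(':
  pos 2: leaf 'M' → count = 1
  pos 4: leaf 'V' → count = 2
  pos 7: leaf 'P' → count = 3
  pos 11: leaf 'Z' → count = 4
  pos 13: leaf 'K' → count = 5
  pos 15: leaf 'A' → count = 6
  pos 18: leaf 'J' → count = 7
Total leaves: 7

Answer: 7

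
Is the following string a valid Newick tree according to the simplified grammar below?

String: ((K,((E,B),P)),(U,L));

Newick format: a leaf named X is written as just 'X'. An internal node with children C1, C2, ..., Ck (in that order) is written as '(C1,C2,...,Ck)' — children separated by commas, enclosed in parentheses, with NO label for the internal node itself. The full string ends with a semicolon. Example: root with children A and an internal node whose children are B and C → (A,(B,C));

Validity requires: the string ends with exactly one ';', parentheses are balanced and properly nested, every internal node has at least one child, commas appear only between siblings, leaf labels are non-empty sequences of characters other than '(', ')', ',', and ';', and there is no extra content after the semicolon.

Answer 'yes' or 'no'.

Input: ((K,((E,B),P)),(U,L));
Paren balance: 5 '(' vs 5 ')' OK
Ends with single ';': True
Full parse: OK
Valid: True

Answer: yes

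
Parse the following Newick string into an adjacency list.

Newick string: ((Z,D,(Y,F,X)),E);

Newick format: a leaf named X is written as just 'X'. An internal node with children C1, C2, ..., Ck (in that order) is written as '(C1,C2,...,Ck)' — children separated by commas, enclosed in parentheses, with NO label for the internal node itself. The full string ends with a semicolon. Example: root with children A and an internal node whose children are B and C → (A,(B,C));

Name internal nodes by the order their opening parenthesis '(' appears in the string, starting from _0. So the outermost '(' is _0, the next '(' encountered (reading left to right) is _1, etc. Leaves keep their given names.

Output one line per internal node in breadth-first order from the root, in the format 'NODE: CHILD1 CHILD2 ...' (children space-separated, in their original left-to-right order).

Answer: _0: _1 E
_1: Z D _2
_2: Y F X

Derivation:
Input: ((Z,D,(Y,F,X)),E);
Scanning left-to-right, naming '(' by encounter order:
  pos 0: '(' -> open internal node _0 (depth 1)
  pos 1: '(' -> open internal node _1 (depth 2)
  pos 6: '(' -> open internal node _2 (depth 3)
  pos 12: ')' -> close internal node _2 (now at depth 2)
  pos 13: ')' -> close internal node _1 (now at depth 1)
  pos 16: ')' -> close internal node _0 (now at depth 0)
Total internal nodes: 3
BFS adjacency from root:
  _0: _1 E
  _1: Z D _2
  _2: Y F X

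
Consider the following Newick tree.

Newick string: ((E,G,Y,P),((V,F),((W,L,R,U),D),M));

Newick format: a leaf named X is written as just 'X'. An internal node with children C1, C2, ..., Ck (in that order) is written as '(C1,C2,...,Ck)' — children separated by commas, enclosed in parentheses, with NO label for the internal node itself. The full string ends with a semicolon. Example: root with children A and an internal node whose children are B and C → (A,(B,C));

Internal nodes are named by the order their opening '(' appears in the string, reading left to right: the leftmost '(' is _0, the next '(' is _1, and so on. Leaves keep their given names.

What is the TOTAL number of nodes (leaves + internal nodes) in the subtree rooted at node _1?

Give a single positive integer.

Answer: 5

Derivation:
Newick: ((E,G,Y,P),((V,F),((W,L,R,U),D),M));
Locate _1: it is the '(' at position 1 (the 2nd '(' reading left to right).
Query: subtree rooted at _1
_1: subtree_size = 1 + 4
  E: subtree_size = 1 + 0
  G: subtree_size = 1 + 0
  Y: subtree_size = 1 + 0
  P: subtree_size = 1 + 0
Total subtree size of _1: 5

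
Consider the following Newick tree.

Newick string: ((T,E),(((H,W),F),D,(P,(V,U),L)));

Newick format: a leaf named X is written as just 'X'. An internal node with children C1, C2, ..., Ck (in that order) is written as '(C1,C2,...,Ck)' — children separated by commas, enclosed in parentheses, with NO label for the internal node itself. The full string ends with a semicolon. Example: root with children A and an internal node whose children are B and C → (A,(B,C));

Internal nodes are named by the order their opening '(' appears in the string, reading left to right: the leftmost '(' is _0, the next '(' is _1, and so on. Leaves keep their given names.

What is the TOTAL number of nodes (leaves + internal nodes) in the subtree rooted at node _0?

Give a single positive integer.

Newick: ((T,E),(((H,W),F),D,(P,(V,U),L)));
Locate _0: it is the '(' at position 0 (the 1st '(' reading left to right).
Query: subtree rooted at _0
_0: subtree_size = 1 + 16
  _1: subtree_size = 1 + 2
    T: subtree_size = 1 + 0
    E: subtree_size = 1 + 0
  _2: subtree_size = 1 + 12
    _3: subtree_size = 1 + 4
      _4: subtree_size = 1 + 2
        H: subtree_size = 1 + 0
        W: subtree_size = 1 + 0
      F: subtree_size = 1 + 0
    D: subtree_size = 1 + 0
    _5: subtree_size = 1 + 5
      P: subtree_size = 1 + 0
      _6: subtree_size = 1 + 2
        V: subtree_size = 1 + 0
        U: subtree_size = 1 + 0
      L: subtree_size = 1 + 0
Total subtree size of _0: 17

Answer: 17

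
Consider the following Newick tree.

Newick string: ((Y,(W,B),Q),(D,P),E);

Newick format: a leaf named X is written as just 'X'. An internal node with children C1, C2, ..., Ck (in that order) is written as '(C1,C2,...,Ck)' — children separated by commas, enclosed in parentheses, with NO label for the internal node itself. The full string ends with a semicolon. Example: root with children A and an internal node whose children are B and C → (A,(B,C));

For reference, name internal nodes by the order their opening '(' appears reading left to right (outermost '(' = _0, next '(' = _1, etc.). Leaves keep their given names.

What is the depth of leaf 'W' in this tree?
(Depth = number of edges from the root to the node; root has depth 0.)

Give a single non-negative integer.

Answer: 3

Derivation:
Newick: ((Y,(W,B),Q),(D,P),E);
Naming internals by '(' encounter order: outermost '(' = _0, next = _1, ...
Query node: W
Path from root: _0 -> _1 -> _2 -> W
Depth of W: 3 (number of edges from root)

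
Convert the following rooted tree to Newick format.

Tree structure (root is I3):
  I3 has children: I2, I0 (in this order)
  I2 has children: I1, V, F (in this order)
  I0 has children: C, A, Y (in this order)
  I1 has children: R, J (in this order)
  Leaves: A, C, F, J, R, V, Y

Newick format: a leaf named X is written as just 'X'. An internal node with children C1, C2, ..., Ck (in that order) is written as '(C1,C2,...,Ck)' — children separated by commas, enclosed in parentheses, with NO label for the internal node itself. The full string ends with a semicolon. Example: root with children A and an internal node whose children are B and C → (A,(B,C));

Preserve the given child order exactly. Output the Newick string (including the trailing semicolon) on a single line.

Answer: (((R,J),V,F),(C,A,Y));

Derivation:
internal I3 with children ['I2', 'I0']
  internal I2 with children ['I1', 'V', 'F']
    internal I1 with children ['R', 'J']
      leaf 'R' → 'R'
      leaf 'J' → 'J'
    → '(R,J)'
    leaf 'V' → 'V'
    leaf 'F' → 'F'
  → '((R,J),V,F)'
  internal I0 with children ['C', 'A', 'Y']
    leaf 'C' → 'C'
    leaf 'A' → 'A'
    leaf 'Y' → 'Y'
  → '(C,A,Y)'
→ '(((R,J),V,F),(C,A,Y))'
Final: (((R,J),V,F),(C,A,Y));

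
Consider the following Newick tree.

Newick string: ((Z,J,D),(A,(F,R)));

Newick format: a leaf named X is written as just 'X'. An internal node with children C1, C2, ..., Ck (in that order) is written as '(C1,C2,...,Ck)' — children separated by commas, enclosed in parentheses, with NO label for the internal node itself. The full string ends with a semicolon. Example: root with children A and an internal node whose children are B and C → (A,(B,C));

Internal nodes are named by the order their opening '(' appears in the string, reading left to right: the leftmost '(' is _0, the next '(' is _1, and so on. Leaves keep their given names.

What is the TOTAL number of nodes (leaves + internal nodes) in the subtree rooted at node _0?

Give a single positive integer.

Newick: ((Z,J,D),(A,(F,R)));
Locate _0: it is the '(' at position 0 (the 1st '(' reading left to right).
Query: subtree rooted at _0
_0: subtree_size = 1 + 9
  _1: subtree_size = 1 + 3
    Z: subtree_size = 1 + 0
    J: subtree_size = 1 + 0
    D: subtree_size = 1 + 0
  _2: subtree_size = 1 + 4
    A: subtree_size = 1 + 0
    _3: subtree_size = 1 + 2
      F: subtree_size = 1 + 0
      R: subtree_size = 1 + 0
Total subtree size of _0: 10

Answer: 10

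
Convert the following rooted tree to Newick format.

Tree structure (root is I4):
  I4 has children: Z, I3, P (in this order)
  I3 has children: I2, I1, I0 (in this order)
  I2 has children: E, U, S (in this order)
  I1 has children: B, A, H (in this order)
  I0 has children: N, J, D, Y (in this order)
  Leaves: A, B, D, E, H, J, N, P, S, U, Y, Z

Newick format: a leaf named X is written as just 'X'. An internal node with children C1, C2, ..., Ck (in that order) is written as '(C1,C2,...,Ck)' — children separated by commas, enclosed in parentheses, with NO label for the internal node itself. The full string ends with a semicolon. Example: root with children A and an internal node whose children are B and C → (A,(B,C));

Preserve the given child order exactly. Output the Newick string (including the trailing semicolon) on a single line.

internal I4 with children ['Z', 'I3', 'P']
  leaf 'Z' → 'Z'
  internal I3 with children ['I2', 'I1', 'I0']
    internal I2 with children ['E', 'U', 'S']
      leaf 'E' → 'E'
      leaf 'U' → 'U'
      leaf 'S' → 'S'
    → '(E,U,S)'
    internal I1 with children ['B', 'A', 'H']
      leaf 'B' → 'B'
      leaf 'A' → 'A'
      leaf 'H' → 'H'
    → '(B,A,H)'
    internal I0 with children ['N', 'J', 'D', 'Y']
      leaf 'N' → 'N'
      leaf 'J' → 'J'
      leaf 'D' → 'D'
      leaf 'Y' → 'Y'
    → '(N,J,D,Y)'
  → '((E,U,S),(B,A,H),(N,J,D,Y))'
  leaf 'P' → 'P'
→ '(Z,((E,U,S),(B,A,H),(N,J,D,Y)),P)'
Final: (Z,((E,U,S),(B,A,H),(N,J,D,Y)),P);

Answer: (Z,((E,U,S),(B,A,H),(N,J,D,Y)),P);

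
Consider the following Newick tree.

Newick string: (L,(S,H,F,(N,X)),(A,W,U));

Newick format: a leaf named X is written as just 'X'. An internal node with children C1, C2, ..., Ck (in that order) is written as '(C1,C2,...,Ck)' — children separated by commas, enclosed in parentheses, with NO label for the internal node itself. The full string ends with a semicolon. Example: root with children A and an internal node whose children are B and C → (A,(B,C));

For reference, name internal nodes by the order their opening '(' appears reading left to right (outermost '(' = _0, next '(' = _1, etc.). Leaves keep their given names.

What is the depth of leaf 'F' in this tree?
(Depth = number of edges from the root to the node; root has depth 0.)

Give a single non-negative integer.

Newick: (L,(S,H,F,(N,X)),(A,W,U));
Naming internals by '(' encounter order: outermost '(' = _0, next = _1, ...
Query node: F
Path from root: _0 -> _1 -> F
Depth of F: 2 (number of edges from root)

Answer: 2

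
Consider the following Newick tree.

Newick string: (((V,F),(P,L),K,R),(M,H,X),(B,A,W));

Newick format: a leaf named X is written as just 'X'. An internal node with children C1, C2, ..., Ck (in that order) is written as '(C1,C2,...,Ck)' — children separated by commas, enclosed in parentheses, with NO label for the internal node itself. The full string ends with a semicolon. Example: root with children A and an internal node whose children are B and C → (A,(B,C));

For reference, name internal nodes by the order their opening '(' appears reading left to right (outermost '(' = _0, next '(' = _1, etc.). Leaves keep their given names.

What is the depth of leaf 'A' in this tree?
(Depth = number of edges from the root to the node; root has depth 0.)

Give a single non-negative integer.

Answer: 2

Derivation:
Newick: (((V,F),(P,L),K,R),(M,H,X),(B,A,W));
Naming internals by '(' encounter order: outermost '(' = _0, next = _1, ...
Query node: A
Path from root: _0 -> _5 -> A
Depth of A: 2 (number of edges from root)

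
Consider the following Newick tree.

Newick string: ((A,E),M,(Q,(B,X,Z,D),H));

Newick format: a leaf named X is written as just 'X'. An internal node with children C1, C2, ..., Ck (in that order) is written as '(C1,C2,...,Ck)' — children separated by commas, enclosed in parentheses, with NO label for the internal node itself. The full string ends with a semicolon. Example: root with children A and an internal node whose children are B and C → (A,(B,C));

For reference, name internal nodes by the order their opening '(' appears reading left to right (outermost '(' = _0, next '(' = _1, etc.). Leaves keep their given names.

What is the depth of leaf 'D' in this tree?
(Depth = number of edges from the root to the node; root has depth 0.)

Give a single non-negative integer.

Answer: 3

Derivation:
Newick: ((A,E),M,(Q,(B,X,Z,D),H));
Naming internals by '(' encounter order: outermost '(' = _0, next = _1, ...
Query node: D
Path from root: _0 -> _2 -> _3 -> D
Depth of D: 3 (number of edges from root)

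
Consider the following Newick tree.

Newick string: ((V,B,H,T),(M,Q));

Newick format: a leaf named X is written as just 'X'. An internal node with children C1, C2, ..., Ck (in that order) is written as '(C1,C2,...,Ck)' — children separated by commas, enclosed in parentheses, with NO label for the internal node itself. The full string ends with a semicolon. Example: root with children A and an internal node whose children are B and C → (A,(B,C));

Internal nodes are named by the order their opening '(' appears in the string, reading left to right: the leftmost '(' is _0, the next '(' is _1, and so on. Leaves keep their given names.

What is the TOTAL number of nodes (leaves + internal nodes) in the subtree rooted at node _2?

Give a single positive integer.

Answer: 3

Derivation:
Newick: ((V,B,H,T),(M,Q));
Locate _2: it is the '(' at position 11 (the 3rd '(' reading left to right).
Query: subtree rooted at _2
_2: subtree_size = 1 + 2
  M: subtree_size = 1 + 0
  Q: subtree_size = 1 + 0
Total subtree size of _2: 3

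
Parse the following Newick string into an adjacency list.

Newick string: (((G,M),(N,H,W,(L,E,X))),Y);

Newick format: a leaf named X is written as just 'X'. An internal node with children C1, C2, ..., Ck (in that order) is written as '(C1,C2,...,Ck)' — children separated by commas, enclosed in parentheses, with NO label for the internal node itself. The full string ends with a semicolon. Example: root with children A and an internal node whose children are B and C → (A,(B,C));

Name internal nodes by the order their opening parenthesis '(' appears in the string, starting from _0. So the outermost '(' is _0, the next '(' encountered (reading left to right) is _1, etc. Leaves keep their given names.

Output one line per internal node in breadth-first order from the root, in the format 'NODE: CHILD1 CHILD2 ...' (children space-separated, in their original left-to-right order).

Input: (((G,M),(N,H,W,(L,E,X))),Y);
Scanning left-to-right, naming '(' by encounter order:
  pos 0: '(' -> open internal node _0 (depth 1)
  pos 1: '(' -> open internal node _1 (depth 2)
  pos 2: '(' -> open internal node _2 (depth 3)
  pos 6: ')' -> close internal node _2 (now at depth 2)
  pos 8: '(' -> open internal node _3 (depth 3)
  pos 15: '(' -> open internal node _4 (depth 4)
  pos 21: ')' -> close internal node _4 (now at depth 3)
  pos 22: ')' -> close internal node _3 (now at depth 2)
  pos 23: ')' -> close internal node _1 (now at depth 1)
  pos 26: ')' -> close internal node _0 (now at depth 0)
Total internal nodes: 5
BFS adjacency from root:
  _0: _1 Y
  _1: _2 _3
  _2: G M
  _3: N H W _4
  _4: L E X

Answer: _0: _1 Y
_1: _2 _3
_2: G M
_3: N H W _4
_4: L E X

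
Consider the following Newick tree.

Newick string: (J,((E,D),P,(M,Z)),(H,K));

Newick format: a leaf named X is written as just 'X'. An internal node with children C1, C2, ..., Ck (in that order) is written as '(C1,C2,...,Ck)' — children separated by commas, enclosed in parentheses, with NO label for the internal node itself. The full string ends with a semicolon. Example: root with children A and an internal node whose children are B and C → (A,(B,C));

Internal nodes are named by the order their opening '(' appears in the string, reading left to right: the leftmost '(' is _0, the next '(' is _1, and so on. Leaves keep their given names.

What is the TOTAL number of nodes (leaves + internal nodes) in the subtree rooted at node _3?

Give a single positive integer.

Newick: (J,((E,D),P,(M,Z)),(H,K));
Locate _3: it is the '(' at position 12 (the 4th '(' reading left to right).
Query: subtree rooted at _3
_3: subtree_size = 1 + 2
  M: subtree_size = 1 + 0
  Z: subtree_size = 1 + 0
Total subtree size of _3: 3

Answer: 3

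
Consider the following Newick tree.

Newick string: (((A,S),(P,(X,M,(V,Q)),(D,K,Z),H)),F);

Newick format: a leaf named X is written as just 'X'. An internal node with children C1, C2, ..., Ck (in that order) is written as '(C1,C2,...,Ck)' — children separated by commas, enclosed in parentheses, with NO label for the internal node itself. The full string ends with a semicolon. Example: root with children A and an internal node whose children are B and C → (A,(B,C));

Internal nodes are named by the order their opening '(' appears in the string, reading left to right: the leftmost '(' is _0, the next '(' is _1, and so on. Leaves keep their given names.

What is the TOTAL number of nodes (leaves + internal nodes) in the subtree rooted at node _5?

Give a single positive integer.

Answer: 3

Derivation:
Newick: (((A,S),(P,(X,M,(V,Q)),(D,K,Z),H)),F);
Locate _5: it is the '(' at position 16 (the 6th '(' reading left to right).
Query: subtree rooted at _5
_5: subtree_size = 1 + 2
  V: subtree_size = 1 + 0
  Q: subtree_size = 1 + 0
Total subtree size of _5: 3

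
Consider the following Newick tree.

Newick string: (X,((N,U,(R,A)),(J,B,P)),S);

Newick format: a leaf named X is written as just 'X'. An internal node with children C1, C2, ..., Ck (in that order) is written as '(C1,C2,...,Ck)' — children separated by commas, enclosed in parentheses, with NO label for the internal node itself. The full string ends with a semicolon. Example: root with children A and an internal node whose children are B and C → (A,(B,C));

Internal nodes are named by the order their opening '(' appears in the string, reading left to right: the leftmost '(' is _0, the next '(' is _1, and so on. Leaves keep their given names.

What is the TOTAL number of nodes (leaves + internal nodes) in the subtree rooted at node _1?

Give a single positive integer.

Newick: (X,((N,U,(R,A)),(J,B,P)),S);
Locate _1: it is the '(' at position 3 (the 2nd '(' reading left to right).
Query: subtree rooted at _1
_1: subtree_size = 1 + 10
  _2: subtree_size = 1 + 5
    N: subtree_size = 1 + 0
    U: subtree_size = 1 + 0
    _3: subtree_size = 1 + 2
      R: subtree_size = 1 + 0
      A: subtree_size = 1 + 0
  _4: subtree_size = 1 + 3
    J: subtree_size = 1 + 0
    B: subtree_size = 1 + 0
    P: subtree_size = 1 + 0
Total subtree size of _1: 11

Answer: 11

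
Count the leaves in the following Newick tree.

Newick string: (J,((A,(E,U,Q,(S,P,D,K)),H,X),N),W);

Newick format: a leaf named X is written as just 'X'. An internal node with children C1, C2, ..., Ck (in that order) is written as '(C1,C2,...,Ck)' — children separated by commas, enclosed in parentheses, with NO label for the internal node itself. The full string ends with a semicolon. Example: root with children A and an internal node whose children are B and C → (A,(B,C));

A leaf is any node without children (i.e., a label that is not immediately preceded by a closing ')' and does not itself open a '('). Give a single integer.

Answer: 13

Derivation:
Newick: (J,((A,(E,U,Q,(S,P,D,K)),H,X),N),W);
Scan left-to-right; a leaf is any maximal label run not followed by '(':
  pos 1: leaf 'J' → count = 1
  pos 5: leaf 'A' → count = 2
  pos 8: leaf 'E' → count = 3
  pos 10: leaf 'U' → count = 4
  pos 12: leaf 'Q' → count = 5
  pos 15: leaf 'S' → count = 6
  pos 17: leaf 'P' → count = 7
  pos 19: leaf 'D' → count = 8
  pos 21: leaf 'K' → count = 9
  pos 25: leaf 'H' → count = 10
  pos 27: leaf 'X' → count = 11
  pos 30: leaf 'N' → count = 12
  pos 33: leaf 'W' → count = 13
Total leaves: 13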